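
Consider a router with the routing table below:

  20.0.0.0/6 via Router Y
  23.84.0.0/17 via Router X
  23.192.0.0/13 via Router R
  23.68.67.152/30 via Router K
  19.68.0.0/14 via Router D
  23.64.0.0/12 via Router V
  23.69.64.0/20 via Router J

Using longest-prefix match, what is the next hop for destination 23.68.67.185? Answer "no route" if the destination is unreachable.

Routes whose prefix contains 23.68.67.185:
  20.0.0.0/6 (20.0.0.0 - 23.255.255.255) -> Router Y
  23.64.0.0/12 (23.64.0.0 - 23.79.255.255) -> Router V
More-specific entries that do NOT match:
  23.68.67.152/30 (23.68.67.152 - 23.68.67.155) does not contain 23.68.67.185
  23.69.64.0/20 (23.69.64.0 - 23.69.79.255) does not contain 23.68.67.185
  23.84.0.0/17 (23.84.0.0 - 23.84.127.255) does not contain 23.68.67.185
  19.68.0.0/14 (19.68.0.0 - 19.71.255.255) does not contain 23.68.67.185
  23.192.0.0/13 (23.192.0.0 - 23.199.255.255) does not contain 23.68.67.185
Longest matching prefix is /12 -> next hop Router V.

Router V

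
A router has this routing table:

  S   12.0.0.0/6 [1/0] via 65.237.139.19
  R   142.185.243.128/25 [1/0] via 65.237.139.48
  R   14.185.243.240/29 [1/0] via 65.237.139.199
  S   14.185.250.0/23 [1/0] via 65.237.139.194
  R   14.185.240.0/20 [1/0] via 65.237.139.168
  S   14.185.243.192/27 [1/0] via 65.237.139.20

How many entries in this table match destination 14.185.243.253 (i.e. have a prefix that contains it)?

Prefixes containing 14.185.243.253:
  12.0.0.0/6 (12.0.0.0 - 15.255.255.255)
  14.185.240.0/20 (14.185.240.0 - 14.185.255.255)
Total matching entries: 2.

2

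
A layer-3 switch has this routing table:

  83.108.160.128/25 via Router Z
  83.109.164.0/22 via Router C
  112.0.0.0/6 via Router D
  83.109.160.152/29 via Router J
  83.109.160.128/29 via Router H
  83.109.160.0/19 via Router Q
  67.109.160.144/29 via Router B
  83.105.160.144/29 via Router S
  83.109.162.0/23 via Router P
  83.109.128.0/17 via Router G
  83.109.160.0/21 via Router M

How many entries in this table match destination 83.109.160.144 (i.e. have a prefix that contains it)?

3

Prefixes containing 83.109.160.144:
  83.109.128.0/17 (83.109.128.0 - 83.109.255.255)
  83.109.160.0/19 (83.109.160.0 - 83.109.191.255)
  83.109.160.0/21 (83.109.160.0 - 83.109.167.255)
Total matching entries: 3.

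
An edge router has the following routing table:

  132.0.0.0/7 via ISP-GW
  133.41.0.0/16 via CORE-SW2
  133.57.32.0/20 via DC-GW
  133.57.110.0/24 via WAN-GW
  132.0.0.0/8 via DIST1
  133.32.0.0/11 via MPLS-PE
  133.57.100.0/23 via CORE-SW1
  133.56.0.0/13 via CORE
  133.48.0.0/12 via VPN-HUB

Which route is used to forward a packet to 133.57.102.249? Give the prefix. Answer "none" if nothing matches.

Entries matching 133.57.102.249:
  132.0.0.0/7 (132.0.0.0 - 133.255.255.255)
  133.32.0.0/11 (133.32.0.0 - 133.63.255.255)
  133.48.0.0/12 (133.48.0.0 - 133.63.255.255)
  133.56.0.0/13 (133.56.0.0 - 133.63.255.255)
Most specific is 133.56.0.0/13.

133.56.0.0/13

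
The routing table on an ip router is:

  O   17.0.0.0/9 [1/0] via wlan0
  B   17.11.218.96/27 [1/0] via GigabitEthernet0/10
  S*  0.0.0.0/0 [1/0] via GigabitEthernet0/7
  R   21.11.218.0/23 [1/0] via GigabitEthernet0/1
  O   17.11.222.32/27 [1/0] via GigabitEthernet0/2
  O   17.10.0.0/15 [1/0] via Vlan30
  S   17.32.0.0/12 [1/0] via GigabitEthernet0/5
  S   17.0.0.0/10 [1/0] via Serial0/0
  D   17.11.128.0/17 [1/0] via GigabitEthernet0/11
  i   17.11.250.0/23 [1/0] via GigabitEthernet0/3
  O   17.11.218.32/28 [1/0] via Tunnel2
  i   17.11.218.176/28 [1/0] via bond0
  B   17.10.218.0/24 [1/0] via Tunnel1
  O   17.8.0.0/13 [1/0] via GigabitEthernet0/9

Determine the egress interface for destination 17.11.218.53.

GigabitEthernet0/11

Routes whose prefix contains 17.11.218.53:
  0.0.0.0/0 (default, matches everything) -> GigabitEthernet0/7
  17.0.0.0/9 (17.0.0.0 - 17.127.255.255) -> wlan0
  17.0.0.0/10 (17.0.0.0 - 17.63.255.255) -> Serial0/0
  17.8.0.0/13 (17.8.0.0 - 17.15.255.255) -> GigabitEthernet0/9
  17.10.0.0/15 (17.10.0.0 - 17.11.255.255) -> Vlan30
  17.11.128.0/17 (17.11.128.0 - 17.11.255.255) -> GigabitEthernet0/11
More-specific entries that do NOT match:
  17.11.218.32/28 (17.11.218.32 - 17.11.218.47) does not contain 17.11.218.53
  17.11.218.176/28 (17.11.218.176 - 17.11.218.191) does not contain 17.11.218.53
  17.11.218.96/27 (17.11.218.96 - 17.11.218.127) does not contain 17.11.218.53
  17.11.222.32/27 (17.11.222.32 - 17.11.222.63) does not contain 17.11.218.53
  17.10.218.0/24 (17.10.218.0 - 17.10.218.255) does not contain 17.11.218.53
  21.11.218.0/23 (21.11.218.0 - 21.11.219.255) does not contain 17.11.218.53
  17.11.250.0/23 (17.11.250.0 - 17.11.251.255) does not contain 17.11.218.53
Longest matching prefix is /17 -> interface GigabitEthernet0/11.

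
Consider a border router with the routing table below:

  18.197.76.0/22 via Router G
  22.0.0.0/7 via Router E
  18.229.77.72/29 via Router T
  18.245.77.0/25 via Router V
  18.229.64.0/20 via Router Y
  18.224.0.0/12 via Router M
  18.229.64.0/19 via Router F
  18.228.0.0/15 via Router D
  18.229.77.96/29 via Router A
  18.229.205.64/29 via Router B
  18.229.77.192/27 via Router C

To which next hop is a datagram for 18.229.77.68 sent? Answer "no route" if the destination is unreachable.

Routes whose prefix contains 18.229.77.68:
  18.224.0.0/12 (18.224.0.0 - 18.239.255.255) -> Router M
  18.228.0.0/15 (18.228.0.0 - 18.229.255.255) -> Router D
  18.229.64.0/19 (18.229.64.0 - 18.229.95.255) -> Router F
  18.229.64.0/20 (18.229.64.0 - 18.229.79.255) -> Router Y
More-specific entries that do NOT match:
  18.229.77.72/29 (18.229.77.72 - 18.229.77.79) does not contain 18.229.77.68
  18.229.77.96/29 (18.229.77.96 - 18.229.77.103) does not contain 18.229.77.68
  18.229.205.64/29 (18.229.205.64 - 18.229.205.71) does not contain 18.229.77.68
  18.229.77.192/27 (18.229.77.192 - 18.229.77.223) does not contain 18.229.77.68
  18.245.77.0/25 (18.245.77.0 - 18.245.77.127) does not contain 18.229.77.68
  18.197.76.0/22 (18.197.76.0 - 18.197.79.255) does not contain 18.229.77.68
Longest matching prefix is /20 -> next hop Router Y.

Router Y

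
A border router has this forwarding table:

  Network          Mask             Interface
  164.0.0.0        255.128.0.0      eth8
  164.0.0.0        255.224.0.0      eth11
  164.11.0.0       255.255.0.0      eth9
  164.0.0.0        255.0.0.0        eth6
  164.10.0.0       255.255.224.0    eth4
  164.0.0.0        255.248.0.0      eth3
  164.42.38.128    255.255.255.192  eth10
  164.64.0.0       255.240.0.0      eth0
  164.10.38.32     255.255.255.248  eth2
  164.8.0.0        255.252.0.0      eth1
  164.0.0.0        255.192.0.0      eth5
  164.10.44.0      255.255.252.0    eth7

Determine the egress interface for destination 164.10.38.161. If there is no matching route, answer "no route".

eth1

Routes whose prefix contains 164.10.38.161:
  164.0.0.0/8 (164.0.0.0 - 164.255.255.255) -> eth6
  164.0.0.0/9 (164.0.0.0 - 164.127.255.255) -> eth8
  164.0.0.0/10 (164.0.0.0 - 164.63.255.255) -> eth5
  164.0.0.0/11 (164.0.0.0 - 164.31.255.255) -> eth11
  164.8.0.0/14 (164.8.0.0 - 164.11.255.255) -> eth1
More-specific entries that do NOT match:
  164.10.38.32/29 (164.10.38.32 - 164.10.38.39) does not contain 164.10.38.161
  164.42.38.128/26 (164.42.38.128 - 164.42.38.191) does not contain 164.10.38.161
  164.10.44.0/22 (164.10.44.0 - 164.10.47.255) does not contain 164.10.38.161
  164.10.0.0/19 (164.10.0.0 - 164.10.31.255) does not contain 164.10.38.161
  164.11.0.0/16 (164.11.0.0 - 164.11.255.255) does not contain 164.10.38.161
Longest matching prefix is /14 -> interface eth1.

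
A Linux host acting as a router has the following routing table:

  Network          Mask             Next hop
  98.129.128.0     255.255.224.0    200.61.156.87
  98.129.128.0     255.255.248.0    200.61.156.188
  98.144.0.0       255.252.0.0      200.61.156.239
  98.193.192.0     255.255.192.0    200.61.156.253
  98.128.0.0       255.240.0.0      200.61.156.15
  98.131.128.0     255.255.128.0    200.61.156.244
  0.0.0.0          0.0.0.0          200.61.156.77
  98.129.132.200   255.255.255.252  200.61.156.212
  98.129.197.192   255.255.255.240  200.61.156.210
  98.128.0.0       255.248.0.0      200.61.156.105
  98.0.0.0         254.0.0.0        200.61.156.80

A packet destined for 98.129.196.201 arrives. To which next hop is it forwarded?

Routes whose prefix contains 98.129.196.201:
  0.0.0.0/0 (default, matches everything) -> 200.61.156.77
  98.0.0.0/7 (98.0.0.0 - 99.255.255.255) -> 200.61.156.80
  98.128.0.0/12 (98.128.0.0 - 98.143.255.255) -> 200.61.156.15
  98.128.0.0/13 (98.128.0.0 - 98.135.255.255) -> 200.61.156.105
More-specific entries that do NOT match:
  98.129.132.200/30 (98.129.132.200 - 98.129.132.203) does not contain 98.129.196.201
  98.129.197.192/28 (98.129.197.192 - 98.129.197.207) does not contain 98.129.196.201
  98.129.128.0/21 (98.129.128.0 - 98.129.135.255) does not contain 98.129.196.201
  98.129.128.0/19 (98.129.128.0 - 98.129.159.255) does not contain 98.129.196.201
  98.193.192.0/18 (98.193.192.0 - 98.193.255.255) does not contain 98.129.196.201
  98.131.128.0/17 (98.131.128.0 - 98.131.255.255) does not contain 98.129.196.201
  98.144.0.0/14 (98.144.0.0 - 98.147.255.255) does not contain 98.129.196.201
Longest matching prefix is /13 -> next hop 200.61.156.105.

200.61.156.105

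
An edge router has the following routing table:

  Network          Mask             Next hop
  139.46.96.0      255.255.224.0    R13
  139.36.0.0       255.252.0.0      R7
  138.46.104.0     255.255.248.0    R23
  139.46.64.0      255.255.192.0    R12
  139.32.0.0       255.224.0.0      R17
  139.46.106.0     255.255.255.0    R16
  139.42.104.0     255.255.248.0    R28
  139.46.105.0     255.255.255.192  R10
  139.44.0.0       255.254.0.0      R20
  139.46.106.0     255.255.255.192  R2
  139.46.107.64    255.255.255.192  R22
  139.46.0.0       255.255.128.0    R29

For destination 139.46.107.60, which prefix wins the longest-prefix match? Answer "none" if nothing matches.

Entries matching 139.46.107.60:
  139.32.0.0/11 (139.32.0.0 - 139.63.255.255)
  139.46.0.0/17 (139.46.0.0 - 139.46.127.255)
  139.46.64.0/18 (139.46.64.0 - 139.46.127.255)
  139.46.96.0/19 (139.46.96.0 - 139.46.127.255)
Most specific is 139.46.96.0/19.

139.46.96.0/19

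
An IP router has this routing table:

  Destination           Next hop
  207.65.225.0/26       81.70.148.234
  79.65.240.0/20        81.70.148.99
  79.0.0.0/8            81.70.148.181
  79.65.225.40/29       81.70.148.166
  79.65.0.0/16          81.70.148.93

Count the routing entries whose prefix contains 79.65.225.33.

2

Prefixes containing 79.65.225.33:
  79.0.0.0/8 (79.0.0.0 - 79.255.255.255)
  79.65.0.0/16 (79.65.0.0 - 79.65.255.255)
Total matching entries: 2.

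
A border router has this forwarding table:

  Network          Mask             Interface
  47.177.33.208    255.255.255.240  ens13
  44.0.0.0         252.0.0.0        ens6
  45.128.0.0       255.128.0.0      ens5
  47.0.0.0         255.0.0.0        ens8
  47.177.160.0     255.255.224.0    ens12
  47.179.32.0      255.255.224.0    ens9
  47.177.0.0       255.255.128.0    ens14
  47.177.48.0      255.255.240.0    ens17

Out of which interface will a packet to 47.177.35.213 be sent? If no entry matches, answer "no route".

ens14

Routes whose prefix contains 47.177.35.213:
  44.0.0.0/6 (44.0.0.0 - 47.255.255.255) -> ens6
  47.0.0.0/8 (47.0.0.0 - 47.255.255.255) -> ens8
  47.177.0.0/17 (47.177.0.0 - 47.177.127.255) -> ens14
More-specific entries that do NOT match:
  47.177.33.208/28 (47.177.33.208 - 47.177.33.223) does not contain 47.177.35.213
  47.177.48.0/20 (47.177.48.0 - 47.177.63.255) does not contain 47.177.35.213
  47.177.160.0/19 (47.177.160.0 - 47.177.191.255) does not contain 47.177.35.213
  47.179.32.0/19 (47.179.32.0 - 47.179.63.255) does not contain 47.177.35.213
Longest matching prefix is /17 -> interface ens14.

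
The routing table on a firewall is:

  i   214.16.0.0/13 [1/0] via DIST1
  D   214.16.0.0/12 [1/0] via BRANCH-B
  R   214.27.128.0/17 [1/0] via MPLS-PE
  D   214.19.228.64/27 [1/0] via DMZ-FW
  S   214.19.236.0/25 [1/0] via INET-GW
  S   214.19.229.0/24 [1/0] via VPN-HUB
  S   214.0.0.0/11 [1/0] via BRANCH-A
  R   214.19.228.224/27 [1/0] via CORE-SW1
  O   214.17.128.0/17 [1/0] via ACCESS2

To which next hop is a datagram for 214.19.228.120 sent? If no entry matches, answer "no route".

Routes whose prefix contains 214.19.228.120:
  214.0.0.0/11 (214.0.0.0 - 214.31.255.255) -> BRANCH-A
  214.16.0.0/12 (214.16.0.0 - 214.31.255.255) -> BRANCH-B
  214.16.0.0/13 (214.16.0.0 - 214.23.255.255) -> DIST1
More-specific entries that do NOT match:
  214.19.228.64/27 (214.19.228.64 - 214.19.228.95) does not contain 214.19.228.120
  214.19.228.224/27 (214.19.228.224 - 214.19.228.255) does not contain 214.19.228.120
  214.19.236.0/25 (214.19.236.0 - 214.19.236.127) does not contain 214.19.228.120
  214.19.229.0/24 (214.19.229.0 - 214.19.229.255) does not contain 214.19.228.120
  214.27.128.0/17 (214.27.128.0 - 214.27.255.255) does not contain 214.19.228.120
  214.17.128.0/17 (214.17.128.0 - 214.17.255.255) does not contain 214.19.228.120
Longest matching prefix is /13 -> next hop DIST1.

DIST1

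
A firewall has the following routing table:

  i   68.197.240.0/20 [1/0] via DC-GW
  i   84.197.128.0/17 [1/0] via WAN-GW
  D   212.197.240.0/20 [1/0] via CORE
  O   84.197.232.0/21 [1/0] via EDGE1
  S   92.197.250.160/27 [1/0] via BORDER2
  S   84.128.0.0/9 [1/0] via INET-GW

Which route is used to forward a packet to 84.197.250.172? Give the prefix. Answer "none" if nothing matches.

84.197.128.0/17

Entries matching 84.197.250.172:
  84.128.0.0/9 (84.128.0.0 - 84.255.255.255)
  84.197.128.0/17 (84.197.128.0 - 84.197.255.255)
Most specific is 84.197.128.0/17.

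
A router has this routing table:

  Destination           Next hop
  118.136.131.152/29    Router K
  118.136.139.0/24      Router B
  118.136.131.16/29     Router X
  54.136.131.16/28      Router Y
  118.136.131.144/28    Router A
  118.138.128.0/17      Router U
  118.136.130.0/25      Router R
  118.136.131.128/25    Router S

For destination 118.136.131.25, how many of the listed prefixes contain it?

No listed prefix contains 118.136.131.25.
Total matching entries: 0.

0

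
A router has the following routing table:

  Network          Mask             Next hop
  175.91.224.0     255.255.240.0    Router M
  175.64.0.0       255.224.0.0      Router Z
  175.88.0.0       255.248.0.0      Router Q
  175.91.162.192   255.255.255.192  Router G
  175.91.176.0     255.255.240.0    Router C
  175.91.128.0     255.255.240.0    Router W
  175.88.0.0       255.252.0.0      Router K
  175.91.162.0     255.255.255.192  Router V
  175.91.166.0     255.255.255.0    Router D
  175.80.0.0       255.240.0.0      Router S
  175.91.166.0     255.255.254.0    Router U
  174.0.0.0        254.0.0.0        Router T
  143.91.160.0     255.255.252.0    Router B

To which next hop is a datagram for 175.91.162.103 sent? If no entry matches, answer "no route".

Router K

Routes whose prefix contains 175.91.162.103:
  174.0.0.0/7 (174.0.0.0 - 175.255.255.255) -> Router T
  175.64.0.0/11 (175.64.0.0 - 175.95.255.255) -> Router Z
  175.80.0.0/12 (175.80.0.0 - 175.95.255.255) -> Router S
  175.88.0.0/13 (175.88.0.0 - 175.95.255.255) -> Router Q
  175.88.0.0/14 (175.88.0.0 - 175.91.255.255) -> Router K
More-specific entries that do NOT match:
  175.91.162.192/26 (175.91.162.192 - 175.91.162.255) does not contain 175.91.162.103
  175.91.162.0/26 (175.91.162.0 - 175.91.162.63) does not contain 175.91.162.103
  175.91.166.0/24 (175.91.166.0 - 175.91.166.255) does not contain 175.91.162.103
  175.91.166.0/23 (175.91.166.0 - 175.91.167.255) does not contain 175.91.162.103
  143.91.160.0/22 (143.91.160.0 - 143.91.163.255) does not contain 175.91.162.103
  175.91.224.0/20 (175.91.224.0 - 175.91.239.255) does not contain 175.91.162.103
  175.91.176.0/20 (175.91.176.0 - 175.91.191.255) does not contain 175.91.162.103
  175.91.128.0/20 (175.91.128.0 - 175.91.143.255) does not contain 175.91.162.103
Longest matching prefix is /14 -> next hop Router K.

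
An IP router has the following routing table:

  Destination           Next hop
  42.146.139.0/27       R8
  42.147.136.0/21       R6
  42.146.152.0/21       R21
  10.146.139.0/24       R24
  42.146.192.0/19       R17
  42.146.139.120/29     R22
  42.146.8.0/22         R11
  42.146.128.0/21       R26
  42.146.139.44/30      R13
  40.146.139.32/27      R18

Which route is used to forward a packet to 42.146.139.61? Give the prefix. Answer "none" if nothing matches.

none

42.146.139.61 is outside every listed prefix and there is no default route.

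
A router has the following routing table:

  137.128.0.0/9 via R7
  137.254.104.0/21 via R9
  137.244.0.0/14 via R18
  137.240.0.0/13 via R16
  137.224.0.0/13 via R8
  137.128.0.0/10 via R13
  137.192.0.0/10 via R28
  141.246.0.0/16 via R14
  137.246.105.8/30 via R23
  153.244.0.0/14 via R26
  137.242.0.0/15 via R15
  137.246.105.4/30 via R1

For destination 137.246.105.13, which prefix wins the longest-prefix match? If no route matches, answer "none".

137.244.0.0/14

Entries matching 137.246.105.13:
  137.128.0.0/9 (137.128.0.0 - 137.255.255.255)
  137.192.0.0/10 (137.192.0.0 - 137.255.255.255)
  137.240.0.0/13 (137.240.0.0 - 137.247.255.255)
  137.244.0.0/14 (137.244.0.0 - 137.247.255.255)
Most specific is 137.244.0.0/14.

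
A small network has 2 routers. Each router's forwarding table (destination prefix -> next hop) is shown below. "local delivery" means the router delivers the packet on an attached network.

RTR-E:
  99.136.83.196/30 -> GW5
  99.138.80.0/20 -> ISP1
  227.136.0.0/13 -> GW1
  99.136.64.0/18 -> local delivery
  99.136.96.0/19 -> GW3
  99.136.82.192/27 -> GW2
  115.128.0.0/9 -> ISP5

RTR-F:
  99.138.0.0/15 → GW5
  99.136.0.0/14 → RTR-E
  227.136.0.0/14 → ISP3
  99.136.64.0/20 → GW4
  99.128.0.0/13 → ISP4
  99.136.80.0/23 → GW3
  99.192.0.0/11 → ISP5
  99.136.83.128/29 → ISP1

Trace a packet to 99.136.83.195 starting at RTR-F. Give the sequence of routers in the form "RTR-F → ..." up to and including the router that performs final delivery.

At RTR-F: longest match for 99.136.83.195 is 99.136.0.0/14 -> RTR-E
At RTR-E: longest match for 99.136.83.195 is 99.136.64.0/18 -> local delivery

RTR-F → RTR-E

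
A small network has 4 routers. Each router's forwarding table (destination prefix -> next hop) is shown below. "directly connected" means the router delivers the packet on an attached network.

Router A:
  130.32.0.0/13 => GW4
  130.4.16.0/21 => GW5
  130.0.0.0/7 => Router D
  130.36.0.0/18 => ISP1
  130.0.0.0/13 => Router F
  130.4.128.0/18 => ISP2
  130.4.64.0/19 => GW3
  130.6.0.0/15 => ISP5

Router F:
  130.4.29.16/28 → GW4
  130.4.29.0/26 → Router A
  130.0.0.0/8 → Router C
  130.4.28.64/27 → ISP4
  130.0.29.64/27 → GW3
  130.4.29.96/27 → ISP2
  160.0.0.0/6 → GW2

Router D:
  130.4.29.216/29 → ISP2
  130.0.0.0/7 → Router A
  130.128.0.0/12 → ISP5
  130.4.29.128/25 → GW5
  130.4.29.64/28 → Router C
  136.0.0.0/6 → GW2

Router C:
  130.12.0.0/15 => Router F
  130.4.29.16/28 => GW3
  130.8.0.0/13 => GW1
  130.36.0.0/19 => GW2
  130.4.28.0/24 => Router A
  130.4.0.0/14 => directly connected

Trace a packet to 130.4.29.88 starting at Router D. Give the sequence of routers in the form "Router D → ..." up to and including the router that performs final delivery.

At Router D: longest match for 130.4.29.88 is 130.0.0.0/7 -> Router A
At Router A: longest match for 130.4.29.88 is 130.0.0.0/13 -> Router F
At Router F: longest match for 130.4.29.88 is 130.0.0.0/8 -> Router C
At Router C: longest match for 130.4.29.88 is 130.4.0.0/14 -> directly connected

Router D → Router A → Router F → Router C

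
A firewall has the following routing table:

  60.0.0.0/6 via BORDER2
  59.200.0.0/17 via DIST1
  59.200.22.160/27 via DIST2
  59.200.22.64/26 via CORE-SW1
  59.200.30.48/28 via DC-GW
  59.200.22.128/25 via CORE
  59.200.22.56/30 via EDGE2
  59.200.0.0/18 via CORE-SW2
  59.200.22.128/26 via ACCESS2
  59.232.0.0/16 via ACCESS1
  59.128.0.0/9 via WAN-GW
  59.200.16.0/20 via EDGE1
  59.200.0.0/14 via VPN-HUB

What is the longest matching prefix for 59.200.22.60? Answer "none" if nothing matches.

59.200.16.0/20

Entries matching 59.200.22.60:
  59.128.0.0/9 (59.128.0.0 - 59.255.255.255)
  59.200.0.0/14 (59.200.0.0 - 59.203.255.255)
  59.200.0.0/17 (59.200.0.0 - 59.200.127.255)
  59.200.0.0/18 (59.200.0.0 - 59.200.63.255)
  59.200.16.0/20 (59.200.16.0 - 59.200.31.255)
Most specific is 59.200.16.0/20.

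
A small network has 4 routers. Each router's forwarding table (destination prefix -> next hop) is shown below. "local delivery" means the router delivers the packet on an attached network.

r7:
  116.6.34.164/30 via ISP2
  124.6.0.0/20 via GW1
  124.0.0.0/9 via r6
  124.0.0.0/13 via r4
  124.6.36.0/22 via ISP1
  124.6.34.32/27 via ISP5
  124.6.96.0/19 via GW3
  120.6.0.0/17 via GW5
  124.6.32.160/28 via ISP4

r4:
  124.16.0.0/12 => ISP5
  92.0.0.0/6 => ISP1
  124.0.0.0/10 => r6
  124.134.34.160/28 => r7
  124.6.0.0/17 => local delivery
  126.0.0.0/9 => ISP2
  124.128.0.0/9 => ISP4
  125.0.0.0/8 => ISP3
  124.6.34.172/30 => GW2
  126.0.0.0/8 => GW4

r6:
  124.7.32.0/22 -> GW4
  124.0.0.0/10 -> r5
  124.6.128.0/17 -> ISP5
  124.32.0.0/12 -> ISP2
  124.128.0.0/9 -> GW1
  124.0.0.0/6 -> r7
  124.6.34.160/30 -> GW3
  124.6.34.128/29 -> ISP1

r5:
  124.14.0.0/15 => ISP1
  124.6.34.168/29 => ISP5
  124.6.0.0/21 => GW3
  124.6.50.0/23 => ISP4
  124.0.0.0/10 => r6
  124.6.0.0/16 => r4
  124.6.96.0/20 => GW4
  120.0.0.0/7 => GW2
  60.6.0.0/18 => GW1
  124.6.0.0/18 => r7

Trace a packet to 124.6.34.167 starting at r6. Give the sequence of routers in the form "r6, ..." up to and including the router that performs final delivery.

r6, r5, r7, r4

At r6: longest match for 124.6.34.167 is 124.0.0.0/10 -> r5
At r5: longest match for 124.6.34.167 is 124.6.0.0/18 -> r7
At r7: longest match for 124.6.34.167 is 124.0.0.0/13 -> r4
At r4: longest match for 124.6.34.167 is 124.6.0.0/17 -> local delivery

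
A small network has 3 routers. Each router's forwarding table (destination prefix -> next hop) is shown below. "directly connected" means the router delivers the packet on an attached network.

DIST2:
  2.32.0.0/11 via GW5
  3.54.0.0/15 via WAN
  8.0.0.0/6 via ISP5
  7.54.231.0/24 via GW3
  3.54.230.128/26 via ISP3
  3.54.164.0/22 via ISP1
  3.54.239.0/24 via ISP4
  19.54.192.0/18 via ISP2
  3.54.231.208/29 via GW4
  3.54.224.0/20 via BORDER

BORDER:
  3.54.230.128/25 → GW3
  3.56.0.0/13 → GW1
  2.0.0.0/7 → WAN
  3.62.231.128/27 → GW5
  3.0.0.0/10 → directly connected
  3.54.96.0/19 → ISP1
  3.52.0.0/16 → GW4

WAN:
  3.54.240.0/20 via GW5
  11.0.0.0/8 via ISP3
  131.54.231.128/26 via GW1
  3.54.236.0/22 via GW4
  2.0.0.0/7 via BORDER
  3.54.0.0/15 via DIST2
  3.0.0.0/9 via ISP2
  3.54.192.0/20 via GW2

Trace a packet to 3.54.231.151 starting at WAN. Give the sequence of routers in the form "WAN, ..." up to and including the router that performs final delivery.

At WAN: longest match for 3.54.231.151 is 3.54.0.0/15 -> DIST2
At DIST2: longest match for 3.54.231.151 is 3.54.224.0/20 -> BORDER
At BORDER: longest match for 3.54.231.151 is 3.0.0.0/10 -> directly connected

WAN, DIST2, BORDER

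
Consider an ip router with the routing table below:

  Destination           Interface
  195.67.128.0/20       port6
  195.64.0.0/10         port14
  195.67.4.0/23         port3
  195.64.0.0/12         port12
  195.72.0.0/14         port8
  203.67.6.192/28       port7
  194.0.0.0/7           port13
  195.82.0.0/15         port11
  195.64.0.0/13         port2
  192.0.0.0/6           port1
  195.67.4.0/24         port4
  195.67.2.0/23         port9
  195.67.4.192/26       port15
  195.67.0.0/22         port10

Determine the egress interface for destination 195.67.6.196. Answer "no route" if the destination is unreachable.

Routes whose prefix contains 195.67.6.196:
  192.0.0.0/6 (192.0.0.0 - 195.255.255.255) -> port1
  194.0.0.0/7 (194.0.0.0 - 195.255.255.255) -> port13
  195.64.0.0/10 (195.64.0.0 - 195.127.255.255) -> port14
  195.64.0.0/12 (195.64.0.0 - 195.79.255.255) -> port12
  195.64.0.0/13 (195.64.0.0 - 195.71.255.255) -> port2
More-specific entries that do NOT match:
  203.67.6.192/28 (203.67.6.192 - 203.67.6.207) does not contain 195.67.6.196
  195.67.4.192/26 (195.67.4.192 - 195.67.4.255) does not contain 195.67.6.196
  195.67.4.0/24 (195.67.4.0 - 195.67.4.255) does not contain 195.67.6.196
  195.67.4.0/23 (195.67.4.0 - 195.67.5.255) does not contain 195.67.6.196
  195.67.2.0/23 (195.67.2.0 - 195.67.3.255) does not contain 195.67.6.196
  195.67.0.0/22 (195.67.0.0 - 195.67.3.255) does not contain 195.67.6.196
  195.67.128.0/20 (195.67.128.0 - 195.67.143.255) does not contain 195.67.6.196
  195.82.0.0/15 (195.82.0.0 - 195.83.255.255) does not contain 195.67.6.196
  195.72.0.0/14 (195.72.0.0 - 195.75.255.255) does not contain 195.67.6.196
Longest matching prefix is /13 -> interface port2.

port2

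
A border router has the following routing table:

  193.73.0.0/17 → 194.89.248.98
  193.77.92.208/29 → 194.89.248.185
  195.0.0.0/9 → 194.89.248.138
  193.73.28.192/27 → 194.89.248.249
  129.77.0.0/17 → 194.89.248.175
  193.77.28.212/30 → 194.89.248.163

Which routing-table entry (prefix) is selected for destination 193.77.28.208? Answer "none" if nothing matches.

none

193.77.28.208 is outside every listed prefix and there is no default route.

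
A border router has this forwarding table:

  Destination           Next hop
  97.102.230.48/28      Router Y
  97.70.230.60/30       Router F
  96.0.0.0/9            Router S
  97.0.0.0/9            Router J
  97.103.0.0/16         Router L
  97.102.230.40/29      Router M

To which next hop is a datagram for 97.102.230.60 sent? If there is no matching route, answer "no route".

Router Y

Routes whose prefix contains 97.102.230.60:
  97.0.0.0/9 (97.0.0.0 - 97.127.255.255) -> Router J
  97.102.230.48/28 (97.102.230.48 - 97.102.230.63) -> Router Y
More-specific entries that do NOT match:
  97.70.230.60/30 (97.70.230.60 - 97.70.230.63) does not contain 97.102.230.60
  97.102.230.40/29 (97.102.230.40 - 97.102.230.47) does not contain 97.102.230.60
Longest matching prefix is /28 -> next hop Router Y.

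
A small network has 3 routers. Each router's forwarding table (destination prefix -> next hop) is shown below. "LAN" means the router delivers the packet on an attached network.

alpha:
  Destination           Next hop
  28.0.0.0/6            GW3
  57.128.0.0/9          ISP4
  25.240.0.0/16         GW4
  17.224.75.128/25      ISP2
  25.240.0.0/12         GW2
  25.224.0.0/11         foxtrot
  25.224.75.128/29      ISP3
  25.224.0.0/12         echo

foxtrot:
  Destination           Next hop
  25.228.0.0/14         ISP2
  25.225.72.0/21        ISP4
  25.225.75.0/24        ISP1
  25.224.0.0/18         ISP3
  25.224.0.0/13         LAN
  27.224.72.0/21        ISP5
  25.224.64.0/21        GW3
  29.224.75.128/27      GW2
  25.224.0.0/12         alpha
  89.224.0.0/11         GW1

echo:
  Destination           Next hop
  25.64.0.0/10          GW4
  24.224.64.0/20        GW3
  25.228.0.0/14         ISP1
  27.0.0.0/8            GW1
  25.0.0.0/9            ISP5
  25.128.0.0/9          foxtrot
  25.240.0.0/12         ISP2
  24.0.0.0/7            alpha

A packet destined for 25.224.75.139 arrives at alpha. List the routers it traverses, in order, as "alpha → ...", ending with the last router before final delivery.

alpha → echo → foxtrot

At alpha: longest match for 25.224.75.139 is 25.224.0.0/12 -> echo
At echo: longest match for 25.224.75.139 is 25.128.0.0/9 -> foxtrot
At foxtrot: longest match for 25.224.75.139 is 25.224.0.0/13 -> LAN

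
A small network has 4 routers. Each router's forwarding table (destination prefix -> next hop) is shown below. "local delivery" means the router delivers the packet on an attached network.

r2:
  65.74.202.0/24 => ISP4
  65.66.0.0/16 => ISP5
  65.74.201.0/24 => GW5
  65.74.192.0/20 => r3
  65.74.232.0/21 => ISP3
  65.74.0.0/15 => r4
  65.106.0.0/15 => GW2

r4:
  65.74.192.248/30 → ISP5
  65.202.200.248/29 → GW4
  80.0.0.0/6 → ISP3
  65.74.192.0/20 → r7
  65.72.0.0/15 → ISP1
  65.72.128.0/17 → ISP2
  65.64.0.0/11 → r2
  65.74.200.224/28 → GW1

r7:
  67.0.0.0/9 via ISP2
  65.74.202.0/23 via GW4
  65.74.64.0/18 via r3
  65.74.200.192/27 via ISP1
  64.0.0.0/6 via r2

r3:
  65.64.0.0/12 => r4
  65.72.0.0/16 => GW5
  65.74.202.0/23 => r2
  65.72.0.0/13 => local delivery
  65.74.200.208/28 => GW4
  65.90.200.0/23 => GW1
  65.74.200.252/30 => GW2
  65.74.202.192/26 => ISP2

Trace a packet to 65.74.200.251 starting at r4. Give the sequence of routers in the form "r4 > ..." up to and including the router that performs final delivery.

r4 > r7 > r2 > r3

At r4: longest match for 65.74.200.251 is 65.74.192.0/20 -> r7
At r7: longest match for 65.74.200.251 is 64.0.0.0/6 -> r2
At r2: longest match for 65.74.200.251 is 65.74.192.0/20 -> r3
At r3: longest match for 65.74.200.251 is 65.72.0.0/13 -> local delivery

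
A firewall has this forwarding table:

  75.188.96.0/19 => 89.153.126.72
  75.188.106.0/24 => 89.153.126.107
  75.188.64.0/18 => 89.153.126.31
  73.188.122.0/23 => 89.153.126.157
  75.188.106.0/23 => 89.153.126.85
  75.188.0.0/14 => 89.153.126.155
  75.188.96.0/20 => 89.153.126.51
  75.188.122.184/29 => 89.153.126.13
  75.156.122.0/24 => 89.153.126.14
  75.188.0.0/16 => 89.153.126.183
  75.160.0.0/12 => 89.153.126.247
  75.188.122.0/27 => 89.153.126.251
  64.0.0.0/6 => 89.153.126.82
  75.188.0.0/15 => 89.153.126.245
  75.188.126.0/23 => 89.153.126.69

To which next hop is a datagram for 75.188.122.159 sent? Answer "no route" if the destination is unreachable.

89.153.126.72

Routes whose prefix contains 75.188.122.159:
  75.188.0.0/14 (75.188.0.0 - 75.191.255.255) -> 89.153.126.155
  75.188.0.0/15 (75.188.0.0 - 75.189.255.255) -> 89.153.126.245
  75.188.0.0/16 (75.188.0.0 - 75.188.255.255) -> 89.153.126.183
  75.188.64.0/18 (75.188.64.0 - 75.188.127.255) -> 89.153.126.31
  75.188.96.0/19 (75.188.96.0 - 75.188.127.255) -> 89.153.126.72
More-specific entries that do NOT match:
  75.188.122.184/29 (75.188.122.184 - 75.188.122.191) does not contain 75.188.122.159
  75.188.122.0/27 (75.188.122.0 - 75.188.122.31) does not contain 75.188.122.159
  75.188.106.0/24 (75.188.106.0 - 75.188.106.255) does not contain 75.188.122.159
  75.156.122.0/24 (75.156.122.0 - 75.156.122.255) does not contain 75.188.122.159
  73.188.122.0/23 (73.188.122.0 - 73.188.123.255) does not contain 75.188.122.159
  75.188.106.0/23 (75.188.106.0 - 75.188.107.255) does not contain 75.188.122.159
  75.188.126.0/23 (75.188.126.0 - 75.188.127.255) does not contain 75.188.122.159
  75.188.96.0/20 (75.188.96.0 - 75.188.111.255) does not contain 75.188.122.159
Longest matching prefix is /19 -> next hop 89.153.126.72.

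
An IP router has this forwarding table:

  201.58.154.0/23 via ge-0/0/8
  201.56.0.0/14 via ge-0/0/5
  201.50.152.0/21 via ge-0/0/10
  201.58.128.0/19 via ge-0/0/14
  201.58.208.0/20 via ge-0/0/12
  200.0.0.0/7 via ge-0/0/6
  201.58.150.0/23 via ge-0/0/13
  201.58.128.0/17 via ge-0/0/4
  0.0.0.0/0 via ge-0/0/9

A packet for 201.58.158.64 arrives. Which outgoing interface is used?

Routes whose prefix contains 201.58.158.64:
  0.0.0.0/0 (default, matches everything) -> ge-0/0/9
  200.0.0.0/7 (200.0.0.0 - 201.255.255.255) -> ge-0/0/6
  201.56.0.0/14 (201.56.0.0 - 201.59.255.255) -> ge-0/0/5
  201.58.128.0/17 (201.58.128.0 - 201.58.255.255) -> ge-0/0/4
  201.58.128.0/19 (201.58.128.0 - 201.58.159.255) -> ge-0/0/14
More-specific entries that do NOT match:
  201.58.154.0/23 (201.58.154.0 - 201.58.155.255) does not contain 201.58.158.64
  201.58.150.0/23 (201.58.150.0 - 201.58.151.255) does not contain 201.58.158.64
  201.50.152.0/21 (201.50.152.0 - 201.50.159.255) does not contain 201.58.158.64
  201.58.208.0/20 (201.58.208.0 - 201.58.223.255) does not contain 201.58.158.64
Longest matching prefix is /19 -> interface ge-0/0/14.

ge-0/0/14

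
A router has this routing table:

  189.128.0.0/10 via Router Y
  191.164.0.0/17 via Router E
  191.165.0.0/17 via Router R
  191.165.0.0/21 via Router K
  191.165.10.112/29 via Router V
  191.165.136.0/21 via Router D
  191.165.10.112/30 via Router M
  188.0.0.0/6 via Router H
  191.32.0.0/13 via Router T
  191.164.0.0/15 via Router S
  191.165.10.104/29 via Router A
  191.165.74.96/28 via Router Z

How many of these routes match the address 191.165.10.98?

3

Prefixes containing 191.165.10.98:
  188.0.0.0/6 (188.0.0.0 - 191.255.255.255)
  191.164.0.0/15 (191.164.0.0 - 191.165.255.255)
  191.165.0.0/17 (191.165.0.0 - 191.165.127.255)
Total matching entries: 3.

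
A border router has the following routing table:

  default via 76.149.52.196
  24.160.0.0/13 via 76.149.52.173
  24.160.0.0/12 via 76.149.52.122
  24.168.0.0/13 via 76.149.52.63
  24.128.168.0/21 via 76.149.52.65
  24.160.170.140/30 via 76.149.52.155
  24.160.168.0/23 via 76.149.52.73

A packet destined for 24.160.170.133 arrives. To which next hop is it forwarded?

76.149.52.173

Routes whose prefix contains 24.160.170.133:
  0.0.0.0/0 (default, matches everything) -> 76.149.52.196
  24.160.0.0/12 (24.160.0.0 - 24.175.255.255) -> 76.149.52.122
  24.160.0.0/13 (24.160.0.0 - 24.167.255.255) -> 76.149.52.173
More-specific entries that do NOT match:
  24.160.170.140/30 (24.160.170.140 - 24.160.170.143) does not contain 24.160.170.133
  24.160.168.0/23 (24.160.168.0 - 24.160.169.255) does not contain 24.160.170.133
  24.128.168.0/21 (24.128.168.0 - 24.128.175.255) does not contain 24.160.170.133
Longest matching prefix is /13 -> next hop 76.149.52.173.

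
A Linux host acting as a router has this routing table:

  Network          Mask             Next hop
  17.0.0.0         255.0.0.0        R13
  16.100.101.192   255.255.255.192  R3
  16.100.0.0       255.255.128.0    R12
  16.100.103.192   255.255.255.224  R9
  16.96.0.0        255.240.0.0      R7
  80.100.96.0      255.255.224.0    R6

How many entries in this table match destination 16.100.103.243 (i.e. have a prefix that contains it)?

Prefixes containing 16.100.103.243:
  16.96.0.0/12 (16.96.0.0 - 16.111.255.255)
  16.100.0.0/17 (16.100.0.0 - 16.100.127.255)
Total matching entries: 2.

2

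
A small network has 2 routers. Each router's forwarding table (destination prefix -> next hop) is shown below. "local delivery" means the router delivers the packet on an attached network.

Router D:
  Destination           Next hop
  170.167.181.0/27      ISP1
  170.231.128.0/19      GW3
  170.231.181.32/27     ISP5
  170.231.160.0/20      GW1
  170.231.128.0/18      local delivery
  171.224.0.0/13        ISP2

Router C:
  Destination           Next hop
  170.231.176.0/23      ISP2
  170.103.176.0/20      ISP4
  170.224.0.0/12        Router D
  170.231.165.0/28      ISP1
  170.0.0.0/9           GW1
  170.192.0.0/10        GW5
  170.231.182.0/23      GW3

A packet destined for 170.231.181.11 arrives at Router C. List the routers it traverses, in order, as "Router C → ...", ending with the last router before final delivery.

At Router C: longest match for 170.231.181.11 is 170.224.0.0/12 -> Router D
At Router D: longest match for 170.231.181.11 is 170.231.128.0/18 -> local delivery

Router C → Router D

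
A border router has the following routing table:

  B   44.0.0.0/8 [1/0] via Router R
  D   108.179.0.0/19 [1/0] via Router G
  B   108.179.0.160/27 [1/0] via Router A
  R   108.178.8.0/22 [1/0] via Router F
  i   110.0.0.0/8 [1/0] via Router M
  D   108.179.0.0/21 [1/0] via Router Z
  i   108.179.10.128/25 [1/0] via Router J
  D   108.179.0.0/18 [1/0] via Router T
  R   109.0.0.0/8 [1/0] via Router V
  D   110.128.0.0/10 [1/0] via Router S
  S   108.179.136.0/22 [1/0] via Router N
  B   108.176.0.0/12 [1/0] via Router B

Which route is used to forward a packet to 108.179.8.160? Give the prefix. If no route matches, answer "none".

108.179.0.0/19

Entries matching 108.179.8.160:
  108.176.0.0/12 (108.176.0.0 - 108.191.255.255)
  108.179.0.0/18 (108.179.0.0 - 108.179.63.255)
  108.179.0.0/19 (108.179.0.0 - 108.179.31.255)
Most specific is 108.179.0.0/19.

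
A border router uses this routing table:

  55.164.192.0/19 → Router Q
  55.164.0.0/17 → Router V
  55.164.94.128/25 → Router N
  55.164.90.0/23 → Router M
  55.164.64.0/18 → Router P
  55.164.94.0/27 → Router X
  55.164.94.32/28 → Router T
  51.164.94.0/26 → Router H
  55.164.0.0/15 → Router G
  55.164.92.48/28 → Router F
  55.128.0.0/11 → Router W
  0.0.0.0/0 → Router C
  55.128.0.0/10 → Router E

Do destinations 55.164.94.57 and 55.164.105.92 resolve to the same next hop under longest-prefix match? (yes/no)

yes

55.164.94.57: longest match 55.164.64.0/18 -> Router P
55.164.105.92: longest match 55.164.64.0/18 -> Router P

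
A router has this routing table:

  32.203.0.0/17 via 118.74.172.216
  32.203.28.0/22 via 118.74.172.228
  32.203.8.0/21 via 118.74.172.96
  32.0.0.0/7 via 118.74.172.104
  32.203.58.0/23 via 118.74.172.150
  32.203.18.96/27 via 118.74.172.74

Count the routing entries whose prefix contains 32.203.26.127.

Prefixes containing 32.203.26.127:
  32.0.0.0/7 (32.0.0.0 - 33.255.255.255)
  32.203.0.0/17 (32.203.0.0 - 32.203.127.255)
Total matching entries: 2.

2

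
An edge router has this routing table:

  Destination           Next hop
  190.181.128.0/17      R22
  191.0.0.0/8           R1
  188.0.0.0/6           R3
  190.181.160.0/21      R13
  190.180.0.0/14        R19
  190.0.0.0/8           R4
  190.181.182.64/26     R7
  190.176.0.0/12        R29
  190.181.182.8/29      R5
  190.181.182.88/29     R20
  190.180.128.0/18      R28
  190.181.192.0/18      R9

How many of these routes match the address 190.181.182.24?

5

Prefixes containing 190.181.182.24:
  188.0.0.0/6 (188.0.0.0 - 191.255.255.255)
  190.0.0.0/8 (190.0.0.0 - 190.255.255.255)
  190.176.0.0/12 (190.176.0.0 - 190.191.255.255)
  190.180.0.0/14 (190.180.0.0 - 190.183.255.255)
  190.181.128.0/17 (190.181.128.0 - 190.181.255.255)
Total matching entries: 5.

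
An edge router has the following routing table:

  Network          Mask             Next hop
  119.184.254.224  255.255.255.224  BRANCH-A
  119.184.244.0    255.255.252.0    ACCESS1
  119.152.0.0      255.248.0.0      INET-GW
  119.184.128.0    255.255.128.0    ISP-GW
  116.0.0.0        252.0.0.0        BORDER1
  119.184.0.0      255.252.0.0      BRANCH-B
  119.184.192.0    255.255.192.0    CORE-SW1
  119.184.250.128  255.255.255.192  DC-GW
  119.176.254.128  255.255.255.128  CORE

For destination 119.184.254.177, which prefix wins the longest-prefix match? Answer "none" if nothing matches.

119.184.192.0/18

Entries matching 119.184.254.177:
  116.0.0.0/6 (116.0.0.0 - 119.255.255.255)
  119.184.0.0/14 (119.184.0.0 - 119.187.255.255)
  119.184.128.0/17 (119.184.128.0 - 119.184.255.255)
  119.184.192.0/18 (119.184.192.0 - 119.184.255.255)
Most specific is 119.184.192.0/18.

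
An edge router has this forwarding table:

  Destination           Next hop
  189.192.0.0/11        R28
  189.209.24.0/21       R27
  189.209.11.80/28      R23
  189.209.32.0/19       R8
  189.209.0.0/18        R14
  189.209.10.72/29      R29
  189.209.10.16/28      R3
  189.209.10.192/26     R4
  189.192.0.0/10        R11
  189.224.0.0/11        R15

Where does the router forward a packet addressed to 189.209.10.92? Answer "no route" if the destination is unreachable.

R14

Routes whose prefix contains 189.209.10.92:
  189.192.0.0/10 (189.192.0.0 - 189.255.255.255) -> R11
  189.192.0.0/11 (189.192.0.0 - 189.223.255.255) -> R28
  189.209.0.0/18 (189.209.0.0 - 189.209.63.255) -> R14
More-specific entries that do NOT match:
  189.209.10.72/29 (189.209.10.72 - 189.209.10.79) does not contain 189.209.10.92
  189.209.11.80/28 (189.209.11.80 - 189.209.11.95) does not contain 189.209.10.92
  189.209.10.16/28 (189.209.10.16 - 189.209.10.31) does not contain 189.209.10.92
  189.209.10.192/26 (189.209.10.192 - 189.209.10.255) does not contain 189.209.10.92
  189.209.24.0/21 (189.209.24.0 - 189.209.31.255) does not contain 189.209.10.92
  189.209.32.0/19 (189.209.32.0 - 189.209.63.255) does not contain 189.209.10.92
Longest matching prefix is /18 -> next hop R14.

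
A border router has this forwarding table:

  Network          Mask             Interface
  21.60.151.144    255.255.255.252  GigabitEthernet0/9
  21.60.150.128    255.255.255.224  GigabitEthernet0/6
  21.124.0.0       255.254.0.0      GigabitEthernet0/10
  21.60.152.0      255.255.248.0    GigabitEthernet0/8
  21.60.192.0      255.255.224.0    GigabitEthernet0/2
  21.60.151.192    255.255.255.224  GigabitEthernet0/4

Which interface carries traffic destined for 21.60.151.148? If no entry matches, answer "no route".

no route

No entry's prefix contains 21.60.151.148; there is no default route.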